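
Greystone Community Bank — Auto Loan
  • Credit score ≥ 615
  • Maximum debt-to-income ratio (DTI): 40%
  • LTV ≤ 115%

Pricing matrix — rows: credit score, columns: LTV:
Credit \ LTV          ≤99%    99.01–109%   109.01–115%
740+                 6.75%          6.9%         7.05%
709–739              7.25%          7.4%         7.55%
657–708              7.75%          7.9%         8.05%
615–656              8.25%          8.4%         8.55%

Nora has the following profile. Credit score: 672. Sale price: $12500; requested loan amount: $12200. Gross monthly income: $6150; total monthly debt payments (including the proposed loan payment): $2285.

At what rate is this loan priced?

7.75%

Credit score 672 ≥ 615; DTI = 2,285/6,150 = 37.2% ≤ 40%
LTV: 12,200 ÷ 12,500 = 97.6%, within 115% cap
Credit 672 → row 657–708; LTV 97.6% → column ≤99%. Grid cell → 7.75%.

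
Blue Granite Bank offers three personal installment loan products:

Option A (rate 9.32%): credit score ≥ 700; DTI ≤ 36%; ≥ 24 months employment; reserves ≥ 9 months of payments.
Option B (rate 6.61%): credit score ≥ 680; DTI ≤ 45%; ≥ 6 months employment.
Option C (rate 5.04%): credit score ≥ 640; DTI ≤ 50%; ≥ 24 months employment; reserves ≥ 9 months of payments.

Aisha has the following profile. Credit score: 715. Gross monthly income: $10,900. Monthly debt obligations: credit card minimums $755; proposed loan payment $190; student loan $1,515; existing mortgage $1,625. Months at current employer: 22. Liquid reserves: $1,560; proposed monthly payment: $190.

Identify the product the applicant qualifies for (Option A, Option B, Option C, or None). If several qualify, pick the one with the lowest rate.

Option B

Total debts = (755 + 190 + 1,515 + 1,625) = 4,085; DTI = 4,085/10,900 = 37.5%.
Reserves = 1,560/190 = 8.2 months.
Option A: score 715 ≥ 700; DTI 37.5% > 36%; employment 22 < 24 mo; reserves 8.2 < 9 mo → does not qualify.
Option B: score 715 ≥ 680; DTI 37.5% ≤ 45%; employment 22 ≥ 6 mo → qualifies.
Option C: score 715 ≥ 640; DTI 37.5% ≤ 50%; employment 22 < 24 mo; reserves 8.2 < 9 mo → does not qualify.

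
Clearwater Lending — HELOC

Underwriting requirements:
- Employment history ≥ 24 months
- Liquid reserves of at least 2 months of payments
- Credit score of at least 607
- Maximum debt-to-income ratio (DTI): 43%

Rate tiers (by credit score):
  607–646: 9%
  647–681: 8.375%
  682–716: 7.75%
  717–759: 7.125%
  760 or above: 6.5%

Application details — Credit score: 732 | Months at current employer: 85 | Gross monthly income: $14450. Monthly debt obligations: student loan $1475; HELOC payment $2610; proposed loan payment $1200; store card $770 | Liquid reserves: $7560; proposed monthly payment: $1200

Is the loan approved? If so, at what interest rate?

Credit score 732 ≥ 607 (meets minimum)
Reserves = 7,560/1,200 = 6.3 months ≥ 2
Employment 85 ≥ 24 months
Total monthly debts = (1,475 + 2,610 + 1,200 + 770) = 6,055. Debt-to-income = 6,055/14,450 = 41.9% — meets 43% limit
All requirements met. Score 732 falls in the 717–759 tier → 7.125%.

Approved at 7.125%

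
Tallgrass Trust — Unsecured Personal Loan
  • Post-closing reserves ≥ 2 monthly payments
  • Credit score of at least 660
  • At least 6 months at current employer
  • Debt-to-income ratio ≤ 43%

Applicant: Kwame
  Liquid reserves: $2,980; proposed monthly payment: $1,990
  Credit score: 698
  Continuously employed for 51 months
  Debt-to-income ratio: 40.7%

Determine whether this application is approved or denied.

Denied

Liquid reserves cover 2,980/1,990 = 1.5 months — < 2 required
Credit score 698 ≥ 660 (meets)
Employment 51 ≥ 6 months
DTI 40.7% is within the 43% limit
Fails on reserves.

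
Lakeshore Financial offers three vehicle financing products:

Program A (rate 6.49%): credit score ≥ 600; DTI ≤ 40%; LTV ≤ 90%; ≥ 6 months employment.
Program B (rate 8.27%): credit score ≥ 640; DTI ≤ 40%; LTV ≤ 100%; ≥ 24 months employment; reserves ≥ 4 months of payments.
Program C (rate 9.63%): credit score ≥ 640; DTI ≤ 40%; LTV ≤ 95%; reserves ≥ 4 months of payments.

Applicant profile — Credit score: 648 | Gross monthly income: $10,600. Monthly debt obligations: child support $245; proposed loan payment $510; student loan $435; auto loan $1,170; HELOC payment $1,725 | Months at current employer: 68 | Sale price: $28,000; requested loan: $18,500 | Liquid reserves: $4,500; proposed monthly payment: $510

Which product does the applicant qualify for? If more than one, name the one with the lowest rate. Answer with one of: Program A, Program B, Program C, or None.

Program A

Total debts = (245 + 510 + 435 + 1,170 + 1,725) = 4,085; DTI = 4,085/10,600 = 38.5%.
LTV = 18,500/28,000 = 66.1%.
Reserves = 4,500/510 = 8.8 months.
Program A: score 648 ≥ 600; DTI 38.5% ≤ 40%; LTV 66.1% ≤ 90%; employment 68 ≥ 6 mo → qualifies.
Program B: score 648 ≥ 640; DTI 38.5% ≤ 40%; LTV 66.1% ≤ 100%; employment 68 ≥ 24 mo; reserves 8.8 ≥ 4 mo → qualifies.
Program C: score 648 ≥ 640; DTI 38.5% ≤ 40%; LTV 66.1% ≤ 95%; reserves 8.8 ≥ 4 mo → qualifies.
Qualifying: Program A, Program B, Program C. Lowest rate is 6.49% → Program A.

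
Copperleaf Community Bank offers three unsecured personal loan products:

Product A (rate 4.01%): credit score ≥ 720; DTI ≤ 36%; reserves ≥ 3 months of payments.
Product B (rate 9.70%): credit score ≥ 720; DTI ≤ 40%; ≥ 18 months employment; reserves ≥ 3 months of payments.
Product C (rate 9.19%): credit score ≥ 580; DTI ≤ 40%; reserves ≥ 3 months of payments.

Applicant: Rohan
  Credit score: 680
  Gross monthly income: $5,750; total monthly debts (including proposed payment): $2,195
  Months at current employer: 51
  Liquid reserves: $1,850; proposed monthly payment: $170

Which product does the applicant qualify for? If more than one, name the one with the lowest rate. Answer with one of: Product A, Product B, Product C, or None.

Product C

DTI = 2,195/5,750 = 38.2%.
Reserves = 1,850/170 = 10.9 months.
Product A: score 680 < 720; DTI 38.2% > 36%; reserves 10.9 ≥ 3 mo → does not qualify.
Product B: score 680 < 720; DTI 38.2% ≤ 40%; employment 51 ≥ 18 mo; reserves 10.9 ≥ 3 mo → does not qualify.
Product C: score 680 ≥ 580; DTI 38.2% ≤ 40%; reserves 10.9 ≥ 3 mo → qualifies.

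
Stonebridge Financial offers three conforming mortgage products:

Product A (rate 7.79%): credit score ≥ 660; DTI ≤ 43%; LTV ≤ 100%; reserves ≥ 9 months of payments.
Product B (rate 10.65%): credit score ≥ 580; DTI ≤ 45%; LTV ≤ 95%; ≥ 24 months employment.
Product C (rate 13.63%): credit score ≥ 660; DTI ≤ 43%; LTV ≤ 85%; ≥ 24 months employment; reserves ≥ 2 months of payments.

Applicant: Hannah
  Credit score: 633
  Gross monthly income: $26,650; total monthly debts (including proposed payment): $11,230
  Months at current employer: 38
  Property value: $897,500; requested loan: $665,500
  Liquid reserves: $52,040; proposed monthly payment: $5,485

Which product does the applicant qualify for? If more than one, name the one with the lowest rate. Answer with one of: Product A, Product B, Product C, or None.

DTI = 11,230/26,650 = 42.1%.
LTV = 665,500/897,500 = 74.2%.
Reserves = 52,040/5,485 = 9.5 months.
Product A: score 633 < 660; DTI 42.1% ≤ 43%; LTV 74.2% ≤ 100%; reserves 9.5 ≥ 9 mo → does not qualify.
Product B: score 633 ≥ 580; DTI 42.1% ≤ 45%; LTV 74.2% ≤ 95%; employment 38 ≥ 24 mo → qualifies.
Product C: score 633 < 660; DTI 42.1% ≤ 43%; LTV 74.2% ≤ 85%; employment 38 ≥ 24 mo; reserves 9.5 ≥ 2 mo → does not qualify.

Product B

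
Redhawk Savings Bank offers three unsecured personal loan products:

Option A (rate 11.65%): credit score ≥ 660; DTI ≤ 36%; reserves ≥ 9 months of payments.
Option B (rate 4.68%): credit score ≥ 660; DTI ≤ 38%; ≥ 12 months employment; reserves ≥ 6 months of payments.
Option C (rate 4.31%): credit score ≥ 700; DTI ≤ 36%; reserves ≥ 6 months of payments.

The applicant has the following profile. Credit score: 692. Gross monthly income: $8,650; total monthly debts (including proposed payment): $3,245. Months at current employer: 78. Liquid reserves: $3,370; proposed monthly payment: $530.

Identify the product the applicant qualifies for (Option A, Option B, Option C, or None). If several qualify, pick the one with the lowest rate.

DTI = 3,245/8,650 = 37.5%.
Reserves = 3,370/530 = 6.4 months.
Option A: score 692 ≥ 660; DTI 37.5% > 36%; reserves 6.4 < 9 mo → does not qualify.
Option B: score 692 ≥ 660; DTI 37.5% ≤ 38%; employment 78 ≥ 12 mo; reserves 6.4 ≥ 6 mo → qualifies.
Option C: score 692 < 700; DTI 37.5% > 36%; reserves 6.4 ≥ 6 mo → does not qualify.

Option B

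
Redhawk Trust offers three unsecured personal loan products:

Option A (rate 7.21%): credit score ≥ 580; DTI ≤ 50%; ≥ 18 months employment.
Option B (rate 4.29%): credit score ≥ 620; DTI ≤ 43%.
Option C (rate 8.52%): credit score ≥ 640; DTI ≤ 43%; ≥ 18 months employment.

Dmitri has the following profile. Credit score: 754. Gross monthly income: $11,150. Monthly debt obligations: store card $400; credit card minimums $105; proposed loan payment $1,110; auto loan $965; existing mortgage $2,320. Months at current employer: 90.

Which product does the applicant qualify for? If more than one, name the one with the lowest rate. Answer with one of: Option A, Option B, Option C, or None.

Total debts = (400 + 105 + 1,110 + 965 + 2,320) = 4,900; DTI = 4,900/11,150 = 43.9%.
Option A: score 754 ≥ 580; DTI 43.9% ≤ 50%; employment 90 ≥ 18 mo → qualifies.
Option B: score 754 ≥ 620; DTI 43.9% > 43% → does not qualify.
Option C: score 754 ≥ 640; DTI 43.9% > 43%; employment 90 ≥ 18 mo → does not qualify.

Option A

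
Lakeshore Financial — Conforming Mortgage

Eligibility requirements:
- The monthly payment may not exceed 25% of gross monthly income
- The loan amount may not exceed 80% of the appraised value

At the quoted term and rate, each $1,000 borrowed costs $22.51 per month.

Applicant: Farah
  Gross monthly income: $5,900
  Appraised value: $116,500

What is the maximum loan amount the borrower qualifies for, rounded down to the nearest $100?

$65,500

Payment cap: 25% × $5,900 = $1,475/month.
At $22.51 per $1,000, that supports 1,475/22.51 × 1,000 ≈ $65,526 → $65,500.
LTV cap: 80% × $116,500 = $93,200 → $93,200.
Binding constraint: payment-to-income.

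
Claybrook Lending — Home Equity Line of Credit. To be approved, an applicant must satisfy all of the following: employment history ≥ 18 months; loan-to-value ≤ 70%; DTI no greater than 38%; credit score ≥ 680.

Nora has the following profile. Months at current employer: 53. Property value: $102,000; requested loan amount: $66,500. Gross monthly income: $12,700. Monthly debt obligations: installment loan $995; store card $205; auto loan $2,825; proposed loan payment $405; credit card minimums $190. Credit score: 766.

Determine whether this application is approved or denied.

Approved

Employment 53 ≥ 18 months
Loan-to-value = 66,500/102,000 = 65.2% — pass (70% max)
Total monthly debts = (995 + 205 + 2,825 + 405 + 190) = 4,620. DTI = 4,620/12,700 = 36.4% ≤ 38%
Credit score 766 ≥ 680 (meets)
All criteria satisfied.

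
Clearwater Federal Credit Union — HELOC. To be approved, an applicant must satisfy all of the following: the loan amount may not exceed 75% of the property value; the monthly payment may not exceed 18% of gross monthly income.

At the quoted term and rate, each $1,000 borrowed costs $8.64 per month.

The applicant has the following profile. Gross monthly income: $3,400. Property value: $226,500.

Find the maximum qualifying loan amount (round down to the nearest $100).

Payment cap: 18% × $3,400 = $612/month.
At $8.64 per $1,000, that supports 612/8.64 × 1,000 ≈ $70,833 → $70,800.
LTV cap: 75% × $226,500 = $169,875 → $169,800.
Binding constraint: payment-to-income.

$70,800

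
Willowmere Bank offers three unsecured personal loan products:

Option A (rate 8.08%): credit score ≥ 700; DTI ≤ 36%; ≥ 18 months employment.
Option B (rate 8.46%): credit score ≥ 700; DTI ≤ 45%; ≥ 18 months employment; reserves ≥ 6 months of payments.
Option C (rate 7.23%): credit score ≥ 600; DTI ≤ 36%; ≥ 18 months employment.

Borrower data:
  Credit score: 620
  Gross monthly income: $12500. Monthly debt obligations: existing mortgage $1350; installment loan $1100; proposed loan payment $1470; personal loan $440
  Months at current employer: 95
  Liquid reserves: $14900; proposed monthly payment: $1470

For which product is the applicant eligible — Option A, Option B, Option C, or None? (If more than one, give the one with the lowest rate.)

Total debts = (1,350 + 1,100 + 1,470 + 440) = 4,360; DTI = 4,360/12,500 = 34.9%.
Reserves = 14,900/1,470 = 10.1 months.
Option A: score 620 < 700; DTI 34.9% ≤ 36%; employment 95 ≥ 18 mo → does not qualify.
Option B: score 620 < 700; DTI 34.9% ≤ 45%; employment 95 ≥ 18 mo; reserves 10.1 ≥ 6 mo → does not qualify.
Option C: score 620 ≥ 600; DTI 34.9% ≤ 36%; employment 95 ≥ 18 mo → qualifies.

Option C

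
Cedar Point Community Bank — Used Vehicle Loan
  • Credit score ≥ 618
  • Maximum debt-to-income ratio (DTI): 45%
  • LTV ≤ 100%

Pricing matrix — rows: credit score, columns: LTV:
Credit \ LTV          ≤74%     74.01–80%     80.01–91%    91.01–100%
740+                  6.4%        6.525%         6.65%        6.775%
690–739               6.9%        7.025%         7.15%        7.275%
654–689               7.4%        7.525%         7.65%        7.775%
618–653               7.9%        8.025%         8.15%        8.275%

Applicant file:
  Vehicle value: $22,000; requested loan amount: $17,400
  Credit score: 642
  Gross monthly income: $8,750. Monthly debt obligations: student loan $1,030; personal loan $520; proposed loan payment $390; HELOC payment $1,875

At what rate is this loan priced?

Credit score 642 ≥ 618; Total monthly debts = (1,030 + 520 + 390 + 1,875) = 3,815. Debt-to-income = 3,815/8,750 = 43.6% — meets 45% limit
LTV = 17,400/22,000 = 79.1% ≤ 100%
Credit 642 → row 618–653; LTV 79.1% → column 74.01–80%. Grid cell → 8.025%.

8.025%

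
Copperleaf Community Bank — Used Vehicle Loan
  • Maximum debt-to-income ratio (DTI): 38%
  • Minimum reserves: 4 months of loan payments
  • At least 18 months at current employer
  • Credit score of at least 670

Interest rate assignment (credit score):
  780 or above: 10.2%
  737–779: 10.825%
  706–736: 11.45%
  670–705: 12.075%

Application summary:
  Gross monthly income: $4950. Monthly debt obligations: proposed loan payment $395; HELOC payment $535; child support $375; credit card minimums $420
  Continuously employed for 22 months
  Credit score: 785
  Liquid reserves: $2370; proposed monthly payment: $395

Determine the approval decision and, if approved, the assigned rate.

Credit score 785 ≥ 670 (meets minimum)
Liquid reserves cover 2,370/395 = 6.0 months — ≥ 4 required
Employment 22 ≥ 18 months
Total monthly debts = (395 + 535 + 375 + 420) = 1,725. DTI: 1,725 ÷ 4,950 = 34.8%, within the 38% cap
All requirements met. Score 785 falls in the 780 or above tier → 10.2%.

Approved at 10.2%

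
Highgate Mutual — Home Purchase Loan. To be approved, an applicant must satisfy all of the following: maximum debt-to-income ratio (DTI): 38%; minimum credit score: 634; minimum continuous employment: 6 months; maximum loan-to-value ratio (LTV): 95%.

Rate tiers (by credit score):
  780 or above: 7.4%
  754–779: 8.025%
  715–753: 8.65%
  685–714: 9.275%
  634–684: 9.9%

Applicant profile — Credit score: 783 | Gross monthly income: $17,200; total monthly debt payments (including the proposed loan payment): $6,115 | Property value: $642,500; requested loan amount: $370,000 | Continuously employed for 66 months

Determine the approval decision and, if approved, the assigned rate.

Credit score 783 ≥ 634 (meets minimum)
DTI: 6,115 ÷ 17,200 = 35.6%, within the 38% cap
Employment 66 ≥ 6 months
Loan-to-value = 370,000/642,500 = 57.6% — pass (95% max)
All requirements met. Score 783 falls in the 780 or above tier → 7.4%.

Approved at 7.4%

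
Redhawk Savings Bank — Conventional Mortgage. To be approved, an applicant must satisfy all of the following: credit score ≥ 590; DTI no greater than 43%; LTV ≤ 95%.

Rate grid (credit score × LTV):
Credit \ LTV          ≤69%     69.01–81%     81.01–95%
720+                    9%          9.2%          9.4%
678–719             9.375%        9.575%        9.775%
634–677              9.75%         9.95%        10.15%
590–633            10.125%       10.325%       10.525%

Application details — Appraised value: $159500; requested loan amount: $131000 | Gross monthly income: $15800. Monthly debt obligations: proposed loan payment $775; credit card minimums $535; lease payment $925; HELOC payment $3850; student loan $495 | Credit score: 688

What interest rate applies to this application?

Credit score 688 ≥ 590; Total monthly debts = (775 + 535 + 925 + 3,850 + 495) = 6,580. DTI: 6,580 ÷ 15,800 = 41.6%, within the 43% cap
Loan-to-value = 131,000/159,500 = 82.1% — pass (95% max)
Credit 688 → row 678–719; LTV 82.1% → column 81.01–95%. Grid cell → 9.775%.

9.775%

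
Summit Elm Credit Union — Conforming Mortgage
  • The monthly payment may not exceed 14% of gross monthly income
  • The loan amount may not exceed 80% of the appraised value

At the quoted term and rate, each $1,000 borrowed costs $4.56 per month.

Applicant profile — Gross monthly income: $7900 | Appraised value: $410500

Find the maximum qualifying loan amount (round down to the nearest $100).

Payment cap: 14% × $7,900 = $1,106/month.
At $4.56 per $1,000, that supports 1,106/4.56 × 1,000 ≈ $242,543 → $242,500.
LTV cap: 80% × $410,500 = $328,400 → $328,400.
Binding constraint: payment-to-income.

$242,500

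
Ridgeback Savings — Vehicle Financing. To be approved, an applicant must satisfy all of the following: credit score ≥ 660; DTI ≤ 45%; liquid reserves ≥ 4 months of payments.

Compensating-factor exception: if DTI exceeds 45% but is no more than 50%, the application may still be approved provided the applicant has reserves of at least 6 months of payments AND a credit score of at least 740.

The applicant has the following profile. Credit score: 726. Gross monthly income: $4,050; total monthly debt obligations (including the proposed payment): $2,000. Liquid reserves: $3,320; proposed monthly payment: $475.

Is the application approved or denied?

Credit score 726 ≥ 660 (meets base)
DTI = 2,000/4,050 = 49.4% > 45% — standard DTI limit exceeded.
Reserves = 3,320/475 = 7.0 months ≥ 4
49.4% falls in the override range (45%–50%), so the compensating-factor test applies.
Override check — reserves: 7.0 mo (ok); score: 726 (below 740).
Override conditions not both satisfied; exception does not apply.

Denied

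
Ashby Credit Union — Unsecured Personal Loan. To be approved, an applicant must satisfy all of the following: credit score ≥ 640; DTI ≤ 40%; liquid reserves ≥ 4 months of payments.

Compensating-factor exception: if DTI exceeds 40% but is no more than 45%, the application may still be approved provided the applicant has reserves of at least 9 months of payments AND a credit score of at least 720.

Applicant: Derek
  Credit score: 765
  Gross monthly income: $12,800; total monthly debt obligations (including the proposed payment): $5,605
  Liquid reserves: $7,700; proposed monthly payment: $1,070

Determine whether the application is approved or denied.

Credit score 765 ≥ 640 (meets base)
DTI: 5,605 ÷ 12,800 = 43.8%, over the 40% base limit.
Reserves: 7,700 ÷ 1,070 = 7.2 months (meets 4-month minimum)
DTI 43.8% is within the 40%–45% exception band; checking compensating factors.
Override check — reserves: 7.2 mo (short of 9); score: 765 (ok).
Override conditions not both satisfied; exception does not apply.

Denied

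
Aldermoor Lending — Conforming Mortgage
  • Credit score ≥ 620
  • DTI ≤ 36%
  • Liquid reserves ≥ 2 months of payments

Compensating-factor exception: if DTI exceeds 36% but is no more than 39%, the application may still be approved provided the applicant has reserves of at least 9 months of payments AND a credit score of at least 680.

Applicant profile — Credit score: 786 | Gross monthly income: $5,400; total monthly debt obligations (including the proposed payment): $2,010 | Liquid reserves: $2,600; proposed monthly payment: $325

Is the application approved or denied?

Credit score 786 ≥ 620 (meets base)
DTI = 2,010/5,400 = 37.2% > 36% — standard DTI limit exceeded.
Liquid reserves cover 2,600/325 = 8.0 months — ≥ 2 required
37.2% falls in the override range (36%–39%), so the compensating-factor test applies.
Reserves 8.0 < 9 months; credit score 786 ≥ 680.
Override conditions not both satisfied; exception does not apply.

Denied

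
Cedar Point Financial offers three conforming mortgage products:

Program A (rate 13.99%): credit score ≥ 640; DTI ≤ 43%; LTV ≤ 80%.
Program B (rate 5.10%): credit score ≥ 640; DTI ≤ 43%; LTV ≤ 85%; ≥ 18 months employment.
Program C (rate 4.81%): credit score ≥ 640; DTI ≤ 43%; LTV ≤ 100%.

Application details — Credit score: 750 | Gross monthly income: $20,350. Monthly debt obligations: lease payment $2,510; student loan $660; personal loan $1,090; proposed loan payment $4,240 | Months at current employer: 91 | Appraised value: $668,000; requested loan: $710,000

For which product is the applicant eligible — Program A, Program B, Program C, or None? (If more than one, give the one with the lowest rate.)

None

Total debts = (2,510 + 660 + 1,090 + 4,240) = 8,500; DTI = 8,500/20,350 = 41.8%.
LTV = 710,000/668,000 = 106.3%.
Program A: score 750 ≥ 640; DTI 41.8% ≤ 43%; LTV 106.3% > 80% → does not qualify.
Program B: score 750 ≥ 640; DTI 41.8% ≤ 43%; LTV 106.3% > 85%; employment 91 ≥ 18 mo → does not qualify.
Program C: score 750 ≥ 640; DTI 41.8% ≤ 43%; LTV 106.3% > 100% → does not qualify.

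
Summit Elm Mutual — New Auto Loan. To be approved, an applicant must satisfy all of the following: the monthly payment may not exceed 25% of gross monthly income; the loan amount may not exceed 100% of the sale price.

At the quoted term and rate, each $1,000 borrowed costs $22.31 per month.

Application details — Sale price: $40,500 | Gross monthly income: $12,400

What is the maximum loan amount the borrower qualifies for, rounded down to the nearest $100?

Payment cap: 25% × $12,400 = $3,100/month.
At $22.31 per $1,000, that supports 3,100/22.31 × 1,000 ≈ $138,951 → $138,900.
LTV cap: 100% × $40,500 = $40,500 → $40,500.
Binding constraint: loan-to-value.

$40,500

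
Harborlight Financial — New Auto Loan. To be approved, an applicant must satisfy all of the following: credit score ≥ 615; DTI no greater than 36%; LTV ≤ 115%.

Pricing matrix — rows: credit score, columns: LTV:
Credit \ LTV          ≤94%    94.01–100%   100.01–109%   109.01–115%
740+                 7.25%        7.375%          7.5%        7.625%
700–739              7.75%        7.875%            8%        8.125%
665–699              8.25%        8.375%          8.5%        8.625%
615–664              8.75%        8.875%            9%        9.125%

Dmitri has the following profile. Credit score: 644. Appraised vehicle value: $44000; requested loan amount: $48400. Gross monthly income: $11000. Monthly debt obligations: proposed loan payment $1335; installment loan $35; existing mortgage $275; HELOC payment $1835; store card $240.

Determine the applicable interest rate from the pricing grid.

9.125%

Credit score 644 ≥ 615; Total monthly debts = (1,335 + 35 + 275 + 1,835 + 240) = 3,720. DTI = 3,720/11,000 = 33.8% ≤ 36%
LTV = 48,400/44,000 = 110% ≤ 115%
Score 644 is in the 615–664 band; LTV 110% is in the 109.01–115% band → 9.125%.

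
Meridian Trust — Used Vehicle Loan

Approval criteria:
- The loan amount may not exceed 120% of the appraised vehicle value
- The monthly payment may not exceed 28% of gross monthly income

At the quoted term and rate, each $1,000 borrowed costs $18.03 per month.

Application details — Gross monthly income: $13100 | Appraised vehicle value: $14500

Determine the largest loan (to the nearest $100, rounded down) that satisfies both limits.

$17,400

Payment cap: 28% × $13,100 = $3,668/month.
At $18.03 per $1,000, that supports 3,668/18.03 × 1,000 ≈ $203,438 → $203,400.
LTV cap: 120% × $14,500 = $17,400 → $17,400.
Binding constraint: loan-to-value.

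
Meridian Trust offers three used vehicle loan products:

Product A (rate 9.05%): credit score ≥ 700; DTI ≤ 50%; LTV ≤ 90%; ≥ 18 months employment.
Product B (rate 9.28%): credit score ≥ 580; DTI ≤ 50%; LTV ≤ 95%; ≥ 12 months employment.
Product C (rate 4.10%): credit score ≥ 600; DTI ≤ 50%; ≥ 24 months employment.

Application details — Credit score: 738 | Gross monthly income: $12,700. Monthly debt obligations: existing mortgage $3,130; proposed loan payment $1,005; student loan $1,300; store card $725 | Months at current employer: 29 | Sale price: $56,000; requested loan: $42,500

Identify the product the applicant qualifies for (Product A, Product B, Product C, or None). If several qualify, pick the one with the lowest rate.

Total debts = (3,130 + 1,005 + 1,300 + 725) = 6,160; DTI = 6,160/12,700 = 48.5%.
LTV = 42,500/56,000 = 75.9%.
Product A: score 738 ≥ 700; DTI 48.5% ≤ 50%; LTV 75.9% ≤ 90%; employment 29 ≥ 18 mo → qualifies.
Product B: score 738 ≥ 580; DTI 48.5% ≤ 50%; LTV 75.9% ≤ 95%; employment 29 ≥ 12 mo → qualifies.
Product C: score 738 ≥ 600; DTI 48.5% ≤ 50%; employment 29 ≥ 24 mo → qualifies.
Qualifying: Product A, Product B, Product C. Lowest rate is 4.10% → Product C.

Product C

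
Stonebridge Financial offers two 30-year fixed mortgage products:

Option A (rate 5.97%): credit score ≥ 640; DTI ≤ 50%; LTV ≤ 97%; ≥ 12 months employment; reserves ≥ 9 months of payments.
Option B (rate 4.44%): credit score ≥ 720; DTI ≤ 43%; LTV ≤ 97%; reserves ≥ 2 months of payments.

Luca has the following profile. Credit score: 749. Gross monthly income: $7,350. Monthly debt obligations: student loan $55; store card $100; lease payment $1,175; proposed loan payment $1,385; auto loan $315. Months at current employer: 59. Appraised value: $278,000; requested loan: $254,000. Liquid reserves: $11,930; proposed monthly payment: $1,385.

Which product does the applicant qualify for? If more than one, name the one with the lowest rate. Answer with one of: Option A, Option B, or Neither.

Total debts = (55 + 100 + 1,175 + 1,385 + 315) = 3,030; DTI = 3,030/7,350 = 41.2%.
LTV = 254,000/278,000 = 91.4%.
Reserves = 11,930/1,385 = 8.6 months.
Option A: score 749 ≥ 640; DTI 41.2% ≤ 50%; LTV 91.4% ≤ 97%; employment 59 ≥ 12 mo; reserves 8.6 < 9 mo → does not qualify.
Option B: score 749 ≥ 720; DTI 41.2% ≤ 43%; LTV 91.4% ≤ 97%; reserves 8.6 ≥ 2 mo → qualifies.

Option B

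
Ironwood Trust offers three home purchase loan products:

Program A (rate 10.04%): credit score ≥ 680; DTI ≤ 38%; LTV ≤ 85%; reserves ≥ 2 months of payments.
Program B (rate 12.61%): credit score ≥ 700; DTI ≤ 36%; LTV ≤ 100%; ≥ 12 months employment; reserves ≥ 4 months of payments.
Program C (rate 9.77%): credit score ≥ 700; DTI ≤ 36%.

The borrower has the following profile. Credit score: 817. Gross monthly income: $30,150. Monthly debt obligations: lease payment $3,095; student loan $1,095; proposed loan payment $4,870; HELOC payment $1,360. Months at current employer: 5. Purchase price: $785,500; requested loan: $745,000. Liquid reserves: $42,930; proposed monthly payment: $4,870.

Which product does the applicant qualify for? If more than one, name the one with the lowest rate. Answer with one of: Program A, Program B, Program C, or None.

Program C

Total debts = (3,095 + 1,095 + 4,870 + 1,360) = 10,420; DTI = 10,420/30,150 = 34.6%.
LTV = 745,000/785,500 = 94.8%.
Reserves = 42,930/4,870 = 8.8 months.
Program A: score 817 ≥ 680; DTI 34.6% ≤ 38%; LTV 94.8% > 85%; reserves 8.8 ≥ 2 mo → does not qualify.
Program B: score 817 ≥ 700; DTI 34.6% ≤ 36%; LTV 94.8% ≤ 100%; employment 5 < 12 mo; reserves 8.8 ≥ 4 mo → does not qualify.
Program C: score 817 ≥ 700; DTI 34.6% ≤ 36% → qualifies.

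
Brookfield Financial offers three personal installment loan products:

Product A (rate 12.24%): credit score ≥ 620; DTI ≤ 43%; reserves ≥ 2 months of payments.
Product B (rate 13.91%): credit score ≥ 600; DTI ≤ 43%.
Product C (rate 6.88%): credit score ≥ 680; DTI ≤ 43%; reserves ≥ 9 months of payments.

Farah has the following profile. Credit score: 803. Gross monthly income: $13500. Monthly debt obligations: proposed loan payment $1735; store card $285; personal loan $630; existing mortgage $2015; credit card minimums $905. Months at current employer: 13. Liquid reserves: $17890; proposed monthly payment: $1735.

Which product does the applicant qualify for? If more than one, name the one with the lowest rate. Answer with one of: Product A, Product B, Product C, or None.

Product C

Total debts = (1,735 + 285 + 630 + 2,015 + 905) = 5,570; DTI = 5,570/13,500 = 41.3%.
Reserves = 17,890/1,735 = 10.3 months.
Product A: score 803 ≥ 620; DTI 41.3% ≤ 43%; reserves 10.3 ≥ 2 mo → qualifies.
Product B: score 803 ≥ 600; DTI 41.3% ≤ 43% → qualifies.
Product C: score 803 ≥ 680; DTI 41.3% ≤ 43%; reserves 10.3 ≥ 9 mo → qualifies.
Qualifying: Product A, Product B, Product C. Lowest rate is 6.88% → Product C.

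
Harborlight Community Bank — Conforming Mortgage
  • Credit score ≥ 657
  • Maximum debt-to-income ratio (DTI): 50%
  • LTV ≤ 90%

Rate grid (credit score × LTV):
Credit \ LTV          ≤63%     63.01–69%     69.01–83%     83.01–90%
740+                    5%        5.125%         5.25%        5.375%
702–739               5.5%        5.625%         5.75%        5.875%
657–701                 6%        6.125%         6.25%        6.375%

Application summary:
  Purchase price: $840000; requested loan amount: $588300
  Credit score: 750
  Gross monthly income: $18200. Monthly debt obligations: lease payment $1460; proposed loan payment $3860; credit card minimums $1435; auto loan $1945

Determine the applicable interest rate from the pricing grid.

Credit score 750 ≥ 657; Total monthly debts = (1,460 + 3,860 + 1,435 + 1,945) = 8,700. Debt-to-income = 8,700/18,200 = 47.8% — meets 50% limit
LTV: 588,300 ÷ 840,000 = 70%, within 90% cap
Row: 750 falls in 740+. Column: 70% falls in 69.01–83%. Rate = 5.25%.

5.25%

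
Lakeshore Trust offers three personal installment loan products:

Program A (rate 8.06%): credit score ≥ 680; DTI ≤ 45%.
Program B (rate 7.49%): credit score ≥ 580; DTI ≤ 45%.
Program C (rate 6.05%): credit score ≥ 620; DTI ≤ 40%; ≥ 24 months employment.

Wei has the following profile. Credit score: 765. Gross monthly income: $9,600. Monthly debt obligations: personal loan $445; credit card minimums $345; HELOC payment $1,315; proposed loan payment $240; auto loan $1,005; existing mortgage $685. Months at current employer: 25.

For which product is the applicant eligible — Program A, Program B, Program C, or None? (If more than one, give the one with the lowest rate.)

Total debts = (445 + 345 + 1,315 + 240 + 1,005 + 685) = 4,035; DTI = 4,035/9,600 = 42%.
Program A: score 765 ≥ 680; DTI 42% ≤ 45% → qualifies.
Program B: score 765 ≥ 580; DTI 42% ≤ 45% → qualifies.
Program C: score 765 ≥ 620; DTI 42% > 40%; employment 25 ≥ 24 mo → does not qualify.
Qualifying: Program A, Program B. Lowest rate is 7.49% → Program B.

Program B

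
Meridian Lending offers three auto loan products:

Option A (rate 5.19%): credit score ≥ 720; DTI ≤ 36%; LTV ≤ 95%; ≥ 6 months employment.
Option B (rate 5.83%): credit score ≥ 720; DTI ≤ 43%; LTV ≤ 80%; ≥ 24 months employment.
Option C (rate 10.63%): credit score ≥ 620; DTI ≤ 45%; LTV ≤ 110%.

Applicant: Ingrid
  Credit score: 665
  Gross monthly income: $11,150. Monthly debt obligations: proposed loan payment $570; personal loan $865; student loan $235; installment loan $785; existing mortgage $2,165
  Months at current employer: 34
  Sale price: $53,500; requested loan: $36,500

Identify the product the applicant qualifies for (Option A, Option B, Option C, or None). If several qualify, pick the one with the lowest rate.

Option C

Total debts = (570 + 865 + 235 + 785 + 2,165) = 4,620; DTI = 4,620/11,150 = 41.4%.
LTV = 36,500/53,500 = 68.2%.
Option A: score 665 < 720; DTI 41.4% > 36%; LTV 68.2% ≤ 95%; employment 34 ≥ 6 mo → does not qualify.
Option B: score 665 < 720; DTI 41.4% ≤ 43%; LTV 68.2% ≤ 80%; employment 34 ≥ 24 mo → does not qualify.
Option C: score 665 ≥ 620; DTI 41.4% ≤ 45%; LTV 68.2% ≤ 110% → qualifies.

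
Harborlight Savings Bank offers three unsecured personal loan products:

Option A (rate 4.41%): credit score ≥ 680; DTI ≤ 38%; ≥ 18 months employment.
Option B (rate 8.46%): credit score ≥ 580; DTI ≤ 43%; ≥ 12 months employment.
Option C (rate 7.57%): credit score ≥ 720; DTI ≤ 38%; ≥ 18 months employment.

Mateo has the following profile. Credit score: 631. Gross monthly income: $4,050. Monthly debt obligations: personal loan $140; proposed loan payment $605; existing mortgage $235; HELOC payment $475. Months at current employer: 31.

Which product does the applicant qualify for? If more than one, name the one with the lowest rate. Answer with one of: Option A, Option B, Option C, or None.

Total debts = (140 + 605 + 235 + 475) = 1,455; DTI = 1,455/4,050 = 35.9%.
Option A: score 631 < 680; DTI 35.9% ≤ 38%; employment 31 ≥ 18 mo → does not qualify.
Option B: score 631 ≥ 580; DTI 35.9% ≤ 43%; employment 31 ≥ 12 mo → qualifies.
Option C: score 631 < 720; DTI 35.9% ≤ 38%; employment 31 ≥ 18 mo → does not qualify.

Option B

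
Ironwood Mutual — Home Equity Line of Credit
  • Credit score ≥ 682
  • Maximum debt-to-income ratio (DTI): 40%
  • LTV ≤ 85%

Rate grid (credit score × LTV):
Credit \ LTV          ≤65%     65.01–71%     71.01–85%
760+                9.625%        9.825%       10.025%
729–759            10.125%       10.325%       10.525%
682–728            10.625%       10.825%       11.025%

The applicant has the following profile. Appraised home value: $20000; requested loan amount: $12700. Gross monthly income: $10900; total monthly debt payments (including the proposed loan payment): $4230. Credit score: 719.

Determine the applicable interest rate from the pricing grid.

10.625%

Credit score 719 ≥ 682; DTI = 4,230/10,900 = 38.8% ≤ 40%
Loan-to-value = 12,700/20,000 = 63.5% — pass (85% max)
Row: 719 falls in 682–728. Column: 63.5% falls in ≤65%. Rate = 10.625%.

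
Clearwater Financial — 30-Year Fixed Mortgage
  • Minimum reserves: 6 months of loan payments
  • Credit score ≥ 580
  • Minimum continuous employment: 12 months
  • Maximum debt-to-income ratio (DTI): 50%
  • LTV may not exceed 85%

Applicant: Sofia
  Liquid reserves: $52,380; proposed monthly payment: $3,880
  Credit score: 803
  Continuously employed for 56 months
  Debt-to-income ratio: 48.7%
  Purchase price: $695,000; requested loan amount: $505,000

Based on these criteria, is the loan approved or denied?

Reserves: 52,380 ÷ 3,880 = 13.5 months (meets 6-month minimum)
Credit score 803 ≥ 580 (meets)
Employment 56 ≥ 12 months
DTI 48.7% is within the 50% limit
Loan-to-value = 505,000/695,000 = 72.7% — pass (85% max)
All criteria satisfied.

Approved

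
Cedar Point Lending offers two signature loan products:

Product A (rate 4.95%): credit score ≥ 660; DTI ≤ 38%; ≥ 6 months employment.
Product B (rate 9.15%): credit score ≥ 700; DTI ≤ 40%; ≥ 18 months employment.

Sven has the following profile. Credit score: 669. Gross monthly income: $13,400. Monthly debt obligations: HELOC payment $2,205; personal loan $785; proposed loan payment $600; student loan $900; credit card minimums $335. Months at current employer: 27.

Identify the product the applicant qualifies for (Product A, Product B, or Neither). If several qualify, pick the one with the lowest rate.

Total debts = (2,205 + 785 + 600 + 900 + 335) = 4,825; DTI = 4,825/13,400 = 36%.
Product A: score 669 ≥ 660; DTI 36% ≤ 38%; employment 27 ≥ 6 mo → qualifies.
Product B: score 669 < 700; DTI 36% ≤ 40%; employment 27 ≥ 18 mo → does not qualify.

Product A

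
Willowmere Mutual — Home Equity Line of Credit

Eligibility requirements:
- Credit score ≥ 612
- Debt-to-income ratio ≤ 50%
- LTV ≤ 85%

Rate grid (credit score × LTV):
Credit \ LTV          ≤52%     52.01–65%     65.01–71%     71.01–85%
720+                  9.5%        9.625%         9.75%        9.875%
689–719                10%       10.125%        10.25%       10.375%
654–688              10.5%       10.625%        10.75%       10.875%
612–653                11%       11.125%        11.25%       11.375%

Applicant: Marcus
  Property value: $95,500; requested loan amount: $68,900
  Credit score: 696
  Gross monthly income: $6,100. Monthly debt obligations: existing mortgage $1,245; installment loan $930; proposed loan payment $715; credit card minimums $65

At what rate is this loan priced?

10.375%

Credit score 696 ≥ 612; Total monthly debts = (1,245 + 930 + 715 + 65) = 2,955. Debt-to-income = 2,955/6,100 = 48.4% — meets 50% limit
LTV = 68,900/95,500 = 72.1% ≤ 85%
Row: 696 falls in 689–719. Column: 72.1% falls in 71.01–85%. Rate = 10.375%.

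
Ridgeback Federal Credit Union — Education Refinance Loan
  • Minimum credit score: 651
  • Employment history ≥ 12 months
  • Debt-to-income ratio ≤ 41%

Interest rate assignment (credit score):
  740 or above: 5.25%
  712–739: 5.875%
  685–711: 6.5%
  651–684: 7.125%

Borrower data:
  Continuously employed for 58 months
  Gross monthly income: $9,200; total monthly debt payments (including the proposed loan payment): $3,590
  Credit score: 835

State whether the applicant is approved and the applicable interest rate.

Approved at 5.25%

Credit score 835 ≥ 651 (meets minimum)
Employment 58 ≥ 12 months
DTI = 3,590/9,200 = 39% ≤ 41%
All requirements met. Score 835 falls in the 740 or above tier → 5.25%.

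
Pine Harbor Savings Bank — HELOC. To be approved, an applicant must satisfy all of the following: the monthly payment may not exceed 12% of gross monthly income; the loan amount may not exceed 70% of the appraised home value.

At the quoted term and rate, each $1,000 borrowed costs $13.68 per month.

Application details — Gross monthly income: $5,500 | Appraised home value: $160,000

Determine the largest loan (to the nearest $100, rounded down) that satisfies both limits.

$48,200

Payment cap: 12% × $5,500 = $660/month.
At $13.68 per $1,000, that supports 660/13.68 × 1,000 ≈ $48,245 → $48,200.
LTV cap: 70% × $160,000 = $112,000 → $112,000.
Binding constraint: payment-to-income.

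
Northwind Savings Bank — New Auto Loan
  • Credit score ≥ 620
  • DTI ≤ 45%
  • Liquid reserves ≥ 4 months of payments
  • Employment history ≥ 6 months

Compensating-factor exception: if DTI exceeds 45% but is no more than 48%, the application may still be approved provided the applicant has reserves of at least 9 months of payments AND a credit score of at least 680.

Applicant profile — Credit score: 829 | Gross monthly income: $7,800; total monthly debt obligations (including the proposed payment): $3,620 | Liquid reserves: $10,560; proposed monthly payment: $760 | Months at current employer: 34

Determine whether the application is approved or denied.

Credit score 829 ≥ 620 (meets base)
DTI = 3,620/7,800 = 46.4% > 45% — standard DTI limit exceeded.
Reserves: 10,560 ÷ 760 = 13.9 months (meets 4-month minimum)
Employment 34 ≥ 6 months
46.4% falls in the override range (45%–48%), so the compensating-factor test applies.
Reserves 13.9 ≥ 9 months; credit score 829 ≥ 680.
Both compensating conditions met → exception applies.

Approved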